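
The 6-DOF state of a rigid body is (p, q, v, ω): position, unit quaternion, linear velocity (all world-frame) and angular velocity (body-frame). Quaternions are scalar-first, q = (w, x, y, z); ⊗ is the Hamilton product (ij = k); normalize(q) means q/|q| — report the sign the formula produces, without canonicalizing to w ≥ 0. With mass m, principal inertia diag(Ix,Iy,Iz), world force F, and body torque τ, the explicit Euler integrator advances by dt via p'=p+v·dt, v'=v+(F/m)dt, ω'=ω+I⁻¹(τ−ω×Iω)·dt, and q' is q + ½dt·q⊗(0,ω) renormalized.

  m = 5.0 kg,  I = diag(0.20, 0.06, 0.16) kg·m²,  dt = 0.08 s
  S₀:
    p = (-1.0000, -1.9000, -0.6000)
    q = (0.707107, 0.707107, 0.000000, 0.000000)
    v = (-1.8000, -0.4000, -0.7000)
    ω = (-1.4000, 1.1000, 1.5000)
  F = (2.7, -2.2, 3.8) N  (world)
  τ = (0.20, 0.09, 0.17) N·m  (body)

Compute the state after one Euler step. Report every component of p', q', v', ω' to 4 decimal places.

p' = (-1.1440, -1.9320, -0.6560)
q' = (0.7435, 0.6646, -0.0113, 0.0732)
v' = (-1.7568, -0.4352, -0.6392)
ω' = (-1.3860, 1.3320, 1.4772)

α = I⁻¹(τ − ω×Iω) = (0.1750, 2.9000, -0.2850)
ω' = ω + α·dt = (-1.3860, 1.3320, 1.4772)
q⊗(0,ω) = (0.9899498, -0.9899498, -0.2828428, 1.8384782)
q + ½dt·q⊗(0,ω), renormalized = (0.7435, 0.6646, -0.0113, 0.0732)
a = (0.5400, -0.4400, 0.7600)
p + v·dt = (-1.1440, -1.9320, -0.6560)
v + (F/m)dt = (-1.7568, -0.4352, -0.6392)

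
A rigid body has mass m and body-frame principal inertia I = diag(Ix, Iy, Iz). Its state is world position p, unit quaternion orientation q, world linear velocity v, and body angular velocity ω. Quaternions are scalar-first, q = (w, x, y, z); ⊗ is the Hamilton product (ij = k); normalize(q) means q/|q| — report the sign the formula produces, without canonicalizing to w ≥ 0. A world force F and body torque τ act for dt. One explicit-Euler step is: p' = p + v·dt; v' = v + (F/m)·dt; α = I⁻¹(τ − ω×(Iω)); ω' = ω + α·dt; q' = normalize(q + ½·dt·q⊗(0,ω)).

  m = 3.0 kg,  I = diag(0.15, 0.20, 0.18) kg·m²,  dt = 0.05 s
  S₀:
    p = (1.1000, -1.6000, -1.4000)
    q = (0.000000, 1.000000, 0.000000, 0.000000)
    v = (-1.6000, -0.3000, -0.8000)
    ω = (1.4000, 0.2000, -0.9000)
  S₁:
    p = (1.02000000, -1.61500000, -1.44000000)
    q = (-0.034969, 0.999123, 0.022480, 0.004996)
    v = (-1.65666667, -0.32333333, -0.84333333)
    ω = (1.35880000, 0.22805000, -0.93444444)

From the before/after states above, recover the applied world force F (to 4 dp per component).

v₁ − v₀ = (-0.05666667, -0.02333333, -0.04333333)
F = m·Δv/dt = (-3.4000, -1.4000, -2.6000)

F = (-3.4000, -1.4000, -2.6000)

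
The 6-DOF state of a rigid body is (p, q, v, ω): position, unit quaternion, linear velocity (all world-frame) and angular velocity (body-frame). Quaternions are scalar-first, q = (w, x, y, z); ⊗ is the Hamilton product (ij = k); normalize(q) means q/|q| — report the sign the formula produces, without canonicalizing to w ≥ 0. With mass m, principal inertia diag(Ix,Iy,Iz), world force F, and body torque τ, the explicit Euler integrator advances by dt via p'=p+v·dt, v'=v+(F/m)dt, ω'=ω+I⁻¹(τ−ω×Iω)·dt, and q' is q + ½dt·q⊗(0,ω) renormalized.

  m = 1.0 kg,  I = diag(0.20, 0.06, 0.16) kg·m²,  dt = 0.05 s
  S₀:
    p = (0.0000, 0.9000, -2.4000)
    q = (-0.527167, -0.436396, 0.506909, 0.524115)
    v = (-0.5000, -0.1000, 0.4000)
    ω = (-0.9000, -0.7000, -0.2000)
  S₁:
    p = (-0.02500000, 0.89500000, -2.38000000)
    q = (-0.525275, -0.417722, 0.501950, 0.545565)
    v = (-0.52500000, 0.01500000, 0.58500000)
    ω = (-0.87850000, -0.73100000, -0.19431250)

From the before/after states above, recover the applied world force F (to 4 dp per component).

v₁ − v₀ = (-0.02500000, 0.11500000, 0.18500000)
m·(v₁−v₀)/dt = (-0.5000, 2.3000, 3.7000)

F = (-0.5000, 2.3000, 3.7000)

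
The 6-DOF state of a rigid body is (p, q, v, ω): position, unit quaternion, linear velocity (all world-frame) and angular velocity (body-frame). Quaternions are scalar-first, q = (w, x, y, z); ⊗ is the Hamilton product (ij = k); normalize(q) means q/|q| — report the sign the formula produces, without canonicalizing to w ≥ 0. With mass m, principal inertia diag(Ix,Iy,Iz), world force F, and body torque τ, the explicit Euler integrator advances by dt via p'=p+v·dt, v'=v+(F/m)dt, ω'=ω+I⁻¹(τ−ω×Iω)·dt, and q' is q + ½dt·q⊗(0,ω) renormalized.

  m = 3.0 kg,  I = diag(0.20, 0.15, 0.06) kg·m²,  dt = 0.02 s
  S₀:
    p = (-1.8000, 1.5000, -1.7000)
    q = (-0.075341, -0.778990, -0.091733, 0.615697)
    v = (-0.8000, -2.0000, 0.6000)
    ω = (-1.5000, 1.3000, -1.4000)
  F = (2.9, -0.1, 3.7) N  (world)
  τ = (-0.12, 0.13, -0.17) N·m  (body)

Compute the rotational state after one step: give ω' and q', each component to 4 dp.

ω' = (-1.5284, 1.2781, -1.4892)
q' = (-0.0772, -0.7843, -0.1128, 0.6051)

gyro term ω×Iω = (0.1638, 0.2940, 0.0975)
angular accel α = (-1.4190, -1.0933, -4.4583)
new body rate ω' = (-1.5284, 1.2781, -1.4892)
Hamilton product q⊗(0,ω) = (-0.1872563, -0.5589684, -2.1120748, -1.0448091)
q + ½dt·q⊗(0,ω), renormalized = (-0.0772, -0.7843, -0.1128, 0.6051)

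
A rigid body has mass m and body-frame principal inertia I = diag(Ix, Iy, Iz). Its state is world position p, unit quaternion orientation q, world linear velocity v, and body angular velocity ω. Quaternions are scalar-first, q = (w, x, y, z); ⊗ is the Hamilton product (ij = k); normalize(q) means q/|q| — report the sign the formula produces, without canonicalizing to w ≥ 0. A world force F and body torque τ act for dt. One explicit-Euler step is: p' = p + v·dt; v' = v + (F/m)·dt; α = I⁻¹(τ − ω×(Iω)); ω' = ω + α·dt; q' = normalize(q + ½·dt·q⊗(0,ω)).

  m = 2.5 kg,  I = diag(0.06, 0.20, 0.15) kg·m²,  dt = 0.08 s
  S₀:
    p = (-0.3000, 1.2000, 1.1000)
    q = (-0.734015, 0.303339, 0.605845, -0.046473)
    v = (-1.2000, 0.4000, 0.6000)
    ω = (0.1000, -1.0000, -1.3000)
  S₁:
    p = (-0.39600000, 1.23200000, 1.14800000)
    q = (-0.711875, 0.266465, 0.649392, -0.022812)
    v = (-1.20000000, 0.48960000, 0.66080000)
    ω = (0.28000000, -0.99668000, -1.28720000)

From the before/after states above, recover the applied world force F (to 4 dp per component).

F = (0.0000, 2.8000, 1.9000)

velocity change Δv = (0.00000000, 0.08960000, 0.06080000)
m·(v₁−v₀)/dt = (0.0000, 2.8000, 1.9000)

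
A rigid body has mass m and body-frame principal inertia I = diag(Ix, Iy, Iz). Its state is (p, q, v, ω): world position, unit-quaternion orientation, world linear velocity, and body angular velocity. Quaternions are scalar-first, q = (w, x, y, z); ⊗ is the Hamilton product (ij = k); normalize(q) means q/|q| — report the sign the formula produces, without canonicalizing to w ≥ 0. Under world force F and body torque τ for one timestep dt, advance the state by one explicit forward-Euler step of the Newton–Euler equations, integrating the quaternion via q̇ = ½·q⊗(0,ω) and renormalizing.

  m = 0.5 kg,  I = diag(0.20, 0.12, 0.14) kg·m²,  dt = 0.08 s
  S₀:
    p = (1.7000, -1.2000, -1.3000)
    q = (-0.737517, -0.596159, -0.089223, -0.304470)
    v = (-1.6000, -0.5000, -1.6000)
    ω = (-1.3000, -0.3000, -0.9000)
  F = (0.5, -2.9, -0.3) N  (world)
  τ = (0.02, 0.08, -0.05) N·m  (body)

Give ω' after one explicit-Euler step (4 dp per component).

precession coupling ω×(Iω) = (0.0054, 0.0702, -0.0312)
angular accel α = (0.0730, 0.0817, -0.1343)
ω + α·dt = (-1.2942, -0.2935, -0.9107)

ω' = (-1.2942, -0.2935, -0.9107)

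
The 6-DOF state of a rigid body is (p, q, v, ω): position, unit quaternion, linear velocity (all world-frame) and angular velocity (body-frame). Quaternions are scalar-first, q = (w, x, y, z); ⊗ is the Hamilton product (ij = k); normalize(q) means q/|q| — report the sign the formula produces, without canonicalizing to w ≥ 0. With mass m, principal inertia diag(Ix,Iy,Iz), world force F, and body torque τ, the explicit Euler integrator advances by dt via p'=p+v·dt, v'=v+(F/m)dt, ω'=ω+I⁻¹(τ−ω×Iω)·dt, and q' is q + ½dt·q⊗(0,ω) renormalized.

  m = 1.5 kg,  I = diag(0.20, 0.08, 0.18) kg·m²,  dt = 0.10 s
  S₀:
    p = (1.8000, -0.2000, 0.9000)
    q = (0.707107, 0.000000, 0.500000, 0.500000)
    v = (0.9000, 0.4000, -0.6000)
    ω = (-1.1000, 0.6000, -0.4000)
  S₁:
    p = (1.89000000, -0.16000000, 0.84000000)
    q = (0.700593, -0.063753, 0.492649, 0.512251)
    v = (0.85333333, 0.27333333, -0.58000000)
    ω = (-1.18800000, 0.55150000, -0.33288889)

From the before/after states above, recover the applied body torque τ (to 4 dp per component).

ω₁ − ω₀ = (-0.08800000, -0.04850000, 0.06711111)
gyro term ω₀×Iω₀ = (-0.0240, 0.0088, 0.0792)
applied torque τ = (-0.2000, -0.0300, 0.2000)

τ = (-0.2000, -0.0300, 0.2000)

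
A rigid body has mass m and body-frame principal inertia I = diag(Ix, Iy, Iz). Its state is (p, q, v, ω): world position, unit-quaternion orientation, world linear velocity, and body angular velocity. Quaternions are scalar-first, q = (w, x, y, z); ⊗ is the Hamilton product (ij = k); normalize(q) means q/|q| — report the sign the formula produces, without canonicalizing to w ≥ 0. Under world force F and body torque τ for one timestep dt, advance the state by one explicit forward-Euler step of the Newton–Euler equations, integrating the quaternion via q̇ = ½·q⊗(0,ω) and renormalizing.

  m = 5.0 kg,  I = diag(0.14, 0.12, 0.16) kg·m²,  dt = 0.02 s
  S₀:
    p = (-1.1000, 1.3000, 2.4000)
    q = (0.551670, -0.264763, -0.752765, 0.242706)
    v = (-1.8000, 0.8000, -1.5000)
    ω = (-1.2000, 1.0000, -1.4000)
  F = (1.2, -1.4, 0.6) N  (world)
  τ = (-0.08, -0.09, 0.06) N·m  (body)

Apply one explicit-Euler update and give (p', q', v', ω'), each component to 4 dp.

p' = (-1.1360, 1.3160, 2.3700)
q' = (0.5593, -0.2632, -0.7537, 0.2233)
v' = (-1.7952, 0.7944, -1.4976)
ω' = (-1.2034, 0.9906, -1.3955)

gyro term ω×Iω = (-0.0560, -0.0336, 0.0240)
α = I⁻¹(τ − ω×Iω) = (-0.1714, -0.4700, 0.2250)
ω' = ω + α·dt = (-1.2034, 0.9906, -1.3955)
2q̇ = q⊗(0,ω) = (0.7748378, 0.1491610, -0.1102454, -1.9404190)
q + ½dt·q⊗(0,ω), renormalized = (0.5593, -0.2632, -0.7537, 0.2233)
a = (0.2400, -0.2800, 0.1200)
p + v·dt = (-1.1360, 1.3160, 2.3700)
new velocity v' = (-1.7952, 0.7944, -1.4976)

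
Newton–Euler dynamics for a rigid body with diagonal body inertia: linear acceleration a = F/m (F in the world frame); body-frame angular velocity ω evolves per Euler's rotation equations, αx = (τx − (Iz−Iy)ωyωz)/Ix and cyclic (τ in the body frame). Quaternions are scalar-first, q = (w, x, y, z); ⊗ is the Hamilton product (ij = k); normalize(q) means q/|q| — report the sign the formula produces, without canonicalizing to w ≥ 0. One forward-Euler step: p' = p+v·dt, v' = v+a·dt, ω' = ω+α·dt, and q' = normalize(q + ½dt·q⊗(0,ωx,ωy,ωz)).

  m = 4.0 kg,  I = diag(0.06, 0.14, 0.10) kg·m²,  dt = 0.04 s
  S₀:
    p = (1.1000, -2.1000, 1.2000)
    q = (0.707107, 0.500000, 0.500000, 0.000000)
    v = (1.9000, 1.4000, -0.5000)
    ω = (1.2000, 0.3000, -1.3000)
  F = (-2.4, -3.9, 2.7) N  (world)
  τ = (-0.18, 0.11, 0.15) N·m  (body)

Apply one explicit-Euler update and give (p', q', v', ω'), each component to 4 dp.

(τ − ω×Iω)/I = (-3.2600, 0.3400, 1.2120)
ω' = ω + α·dt = (1.0696, 0.3136, -1.2515)
q⊗(0,ω) = (-0.7500000, 0.1985284, 0.8621321, -1.3692391)
q' = normalize(q + ½dt·q⊗(0,ω)) = (0.6917, 0.5036, 0.5169, -0.0274)
linear accel F/m = (-0.6000, -0.9750, 0.6750)
p' = p + v·dt = (1.1760, -2.0440, 1.1800)
new velocity v' = (1.8760, 1.3610, -0.4730)

p' = (1.1760, -2.0440, 1.1800)
q' = (0.6917, 0.5036, 0.5169, -0.0274)
v' = (1.8760, 1.3610, -0.4730)
ω' = (1.0696, 0.3136, -1.2515)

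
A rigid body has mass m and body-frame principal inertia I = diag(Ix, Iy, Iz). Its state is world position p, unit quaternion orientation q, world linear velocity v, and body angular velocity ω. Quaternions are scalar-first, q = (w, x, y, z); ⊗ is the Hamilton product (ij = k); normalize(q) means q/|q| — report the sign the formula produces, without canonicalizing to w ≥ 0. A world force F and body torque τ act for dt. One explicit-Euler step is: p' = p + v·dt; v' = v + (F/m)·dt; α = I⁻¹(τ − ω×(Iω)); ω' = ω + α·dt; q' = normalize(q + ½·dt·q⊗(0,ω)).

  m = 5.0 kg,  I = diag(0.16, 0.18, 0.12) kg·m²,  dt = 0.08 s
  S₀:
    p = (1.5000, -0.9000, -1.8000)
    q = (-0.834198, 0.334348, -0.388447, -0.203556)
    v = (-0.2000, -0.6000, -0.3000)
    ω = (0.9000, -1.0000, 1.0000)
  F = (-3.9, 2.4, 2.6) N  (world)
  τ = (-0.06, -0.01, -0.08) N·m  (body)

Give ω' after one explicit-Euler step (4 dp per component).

angular accel α = (-0.7500, -0.2556, -0.5167)
new body rate ω' = (0.8400, -1.0204, 0.9587)

ω' = (0.8400, -1.0204, 0.9587)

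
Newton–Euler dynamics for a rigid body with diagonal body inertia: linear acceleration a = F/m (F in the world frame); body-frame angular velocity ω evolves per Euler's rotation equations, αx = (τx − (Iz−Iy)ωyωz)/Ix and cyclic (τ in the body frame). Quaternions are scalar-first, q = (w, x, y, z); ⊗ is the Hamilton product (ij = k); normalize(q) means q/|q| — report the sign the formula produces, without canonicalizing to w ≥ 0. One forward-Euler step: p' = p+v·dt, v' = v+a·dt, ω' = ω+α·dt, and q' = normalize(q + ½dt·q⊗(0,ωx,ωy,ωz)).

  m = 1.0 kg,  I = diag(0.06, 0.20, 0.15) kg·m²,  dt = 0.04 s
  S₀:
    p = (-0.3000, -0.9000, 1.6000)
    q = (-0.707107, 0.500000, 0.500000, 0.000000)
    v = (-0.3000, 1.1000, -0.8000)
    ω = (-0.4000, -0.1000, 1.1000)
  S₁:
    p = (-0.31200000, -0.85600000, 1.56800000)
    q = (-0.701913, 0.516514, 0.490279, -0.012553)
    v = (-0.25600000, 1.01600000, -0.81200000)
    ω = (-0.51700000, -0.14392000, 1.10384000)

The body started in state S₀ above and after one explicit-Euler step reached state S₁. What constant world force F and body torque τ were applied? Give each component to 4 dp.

F = (1.1000, -2.1000, -0.3000)
τ = (-0.1700, -0.1800, 0.0200)

v₁ − v₀ = (0.04400000, -0.08400000, -0.01200000)
m·(v₁−v₀)/dt = (1.1000, -2.1000, -0.3000)
Δω = ω₁−ω₀ = (-0.11700000, -0.04392000, 0.00384000)
gyro term ω₀×Iω₀ = (0.0055, 0.0396, 0.0056)
I·α + gyro = (-0.1700, -0.1800, 0.0200)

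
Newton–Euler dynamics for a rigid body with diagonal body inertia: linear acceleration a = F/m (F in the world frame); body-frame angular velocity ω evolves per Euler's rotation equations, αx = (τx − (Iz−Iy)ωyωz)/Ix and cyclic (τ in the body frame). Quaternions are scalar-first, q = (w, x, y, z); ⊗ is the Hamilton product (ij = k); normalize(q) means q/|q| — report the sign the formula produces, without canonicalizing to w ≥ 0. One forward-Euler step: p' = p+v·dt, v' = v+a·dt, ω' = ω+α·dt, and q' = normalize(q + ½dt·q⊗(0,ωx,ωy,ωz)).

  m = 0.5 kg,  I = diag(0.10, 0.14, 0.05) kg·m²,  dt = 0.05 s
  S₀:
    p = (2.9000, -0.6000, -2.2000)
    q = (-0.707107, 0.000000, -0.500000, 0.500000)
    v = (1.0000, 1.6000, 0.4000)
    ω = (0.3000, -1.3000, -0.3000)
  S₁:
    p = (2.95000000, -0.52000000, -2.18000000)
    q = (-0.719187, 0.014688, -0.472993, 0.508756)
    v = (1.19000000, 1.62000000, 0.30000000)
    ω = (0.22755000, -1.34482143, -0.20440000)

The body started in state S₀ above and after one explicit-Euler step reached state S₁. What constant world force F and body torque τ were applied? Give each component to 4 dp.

F = (1.9000, 0.2000, -1.0000)
τ = (-0.1800, -0.1300, 0.0800)

velocity change Δv = (0.19000000, 0.02000000, -0.10000000)
F = m·Δv/dt = (1.9000, 0.2000, -1.0000)
rate change Δω = (-0.07245000, -0.04482143, 0.09560000)
precession coupling = (-0.0351, -0.0045, -0.0156)
applied torque τ = (-0.1800, -0.1300, 0.0800)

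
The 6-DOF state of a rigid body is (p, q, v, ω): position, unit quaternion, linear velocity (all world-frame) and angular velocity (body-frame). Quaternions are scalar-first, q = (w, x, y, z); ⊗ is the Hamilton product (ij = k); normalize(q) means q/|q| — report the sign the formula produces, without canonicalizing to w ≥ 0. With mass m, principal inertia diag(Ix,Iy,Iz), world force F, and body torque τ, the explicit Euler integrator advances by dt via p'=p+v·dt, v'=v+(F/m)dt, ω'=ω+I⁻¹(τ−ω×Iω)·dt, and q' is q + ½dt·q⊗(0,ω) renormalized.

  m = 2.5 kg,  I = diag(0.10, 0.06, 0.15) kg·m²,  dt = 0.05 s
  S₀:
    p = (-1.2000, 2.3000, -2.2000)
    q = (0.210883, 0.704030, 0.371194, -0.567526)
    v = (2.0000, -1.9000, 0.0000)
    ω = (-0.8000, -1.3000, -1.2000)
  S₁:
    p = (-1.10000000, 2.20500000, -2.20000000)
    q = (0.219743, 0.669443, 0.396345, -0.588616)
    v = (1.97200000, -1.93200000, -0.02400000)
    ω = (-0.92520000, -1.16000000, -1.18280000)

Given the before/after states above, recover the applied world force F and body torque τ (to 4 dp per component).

v₁ − v₀ = (-0.02800000, -0.03200000, -0.02400000)
m·(v₁−v₀)/dt = (-1.4000, -1.6000, -1.2000)
Δω = ω₁−ω₀ = (-0.12520000, 0.14000000, 0.01720000)
applied torque τ = (-0.1100, 0.1200, 0.0100)

F = (-1.4000, -1.6000, -1.2000)
τ = (-0.1100, 0.1200, 0.0100)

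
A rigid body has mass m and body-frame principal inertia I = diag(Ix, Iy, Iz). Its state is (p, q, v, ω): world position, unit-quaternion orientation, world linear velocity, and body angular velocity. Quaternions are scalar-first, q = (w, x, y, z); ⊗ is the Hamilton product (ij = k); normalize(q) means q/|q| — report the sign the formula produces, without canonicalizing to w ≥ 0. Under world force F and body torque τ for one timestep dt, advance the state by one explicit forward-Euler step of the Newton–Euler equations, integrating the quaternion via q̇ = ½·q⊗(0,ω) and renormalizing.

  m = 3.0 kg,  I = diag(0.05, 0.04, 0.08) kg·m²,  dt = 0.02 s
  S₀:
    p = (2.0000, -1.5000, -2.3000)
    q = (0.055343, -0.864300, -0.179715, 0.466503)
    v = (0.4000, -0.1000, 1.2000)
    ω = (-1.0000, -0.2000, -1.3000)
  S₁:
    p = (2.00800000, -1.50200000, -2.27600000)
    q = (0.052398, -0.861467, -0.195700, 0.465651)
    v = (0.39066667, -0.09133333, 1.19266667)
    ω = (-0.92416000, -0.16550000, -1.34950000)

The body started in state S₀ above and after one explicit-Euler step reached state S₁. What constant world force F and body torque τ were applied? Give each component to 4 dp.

ω₁ − ω₀ = (0.07584000, 0.03450000, -0.04950000)
ω₀×(Iω₀) = (0.0104, -0.0390, -0.0020)
applied torque τ = (0.2000, 0.0300, -0.2000)
Δv = v₁−v₀ = (-0.00933333, 0.00866667, -0.00733333)
m·(v₁−v₀)/dt = (-1.4000, 1.3000, -1.1000)

F = (-1.4000, 1.3000, -1.1000)
τ = (0.2000, 0.0300, -0.2000)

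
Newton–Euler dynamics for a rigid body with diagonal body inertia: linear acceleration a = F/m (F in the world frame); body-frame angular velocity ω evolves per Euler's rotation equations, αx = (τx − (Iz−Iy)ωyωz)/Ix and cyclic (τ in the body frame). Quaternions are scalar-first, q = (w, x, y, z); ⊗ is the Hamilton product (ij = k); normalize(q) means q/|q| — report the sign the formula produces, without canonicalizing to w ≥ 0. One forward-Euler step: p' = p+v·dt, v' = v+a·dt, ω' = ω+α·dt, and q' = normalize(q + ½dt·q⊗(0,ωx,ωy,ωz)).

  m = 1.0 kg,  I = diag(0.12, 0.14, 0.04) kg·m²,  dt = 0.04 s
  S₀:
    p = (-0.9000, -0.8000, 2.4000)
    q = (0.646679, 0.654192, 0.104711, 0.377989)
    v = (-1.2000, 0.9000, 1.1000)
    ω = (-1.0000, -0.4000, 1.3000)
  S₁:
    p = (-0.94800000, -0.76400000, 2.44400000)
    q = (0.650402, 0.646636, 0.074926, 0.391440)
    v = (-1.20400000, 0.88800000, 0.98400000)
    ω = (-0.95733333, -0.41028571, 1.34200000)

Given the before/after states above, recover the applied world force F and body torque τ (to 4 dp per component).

velocity change Δv = (-0.00400000, -0.01200000, -0.11600000)
F = m·Δv/dt = (-0.1000, -0.3000, -2.9000)
ω₁ − ω₀ = (0.04266667, -0.01028571, 0.04200000)
precession coupling = (0.0520, -0.1040, 0.0080)
applied torque τ = (0.1800, -0.1400, 0.0500)

F = (-0.1000, -0.3000, -2.9000)
τ = (0.1800, -0.1400, 0.0500)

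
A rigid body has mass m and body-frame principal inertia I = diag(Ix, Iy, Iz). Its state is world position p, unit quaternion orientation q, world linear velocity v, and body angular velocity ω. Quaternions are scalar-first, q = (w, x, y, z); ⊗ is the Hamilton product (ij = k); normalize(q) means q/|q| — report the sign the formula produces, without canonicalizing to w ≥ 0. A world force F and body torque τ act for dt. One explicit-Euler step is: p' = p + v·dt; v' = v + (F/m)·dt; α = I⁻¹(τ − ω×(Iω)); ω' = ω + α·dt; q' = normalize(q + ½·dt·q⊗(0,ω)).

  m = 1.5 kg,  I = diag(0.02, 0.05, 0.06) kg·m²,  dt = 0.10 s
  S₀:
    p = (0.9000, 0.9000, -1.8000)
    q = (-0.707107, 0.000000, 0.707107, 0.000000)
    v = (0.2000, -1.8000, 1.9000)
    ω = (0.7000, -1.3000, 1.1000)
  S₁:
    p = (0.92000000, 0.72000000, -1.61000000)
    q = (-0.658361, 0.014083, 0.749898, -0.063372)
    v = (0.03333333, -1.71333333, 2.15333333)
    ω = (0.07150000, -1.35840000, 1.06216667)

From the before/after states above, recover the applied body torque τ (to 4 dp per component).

ω₁ − ω₀ = (-0.62850000, -0.05840000, -0.03783333)
gyro term ω₀×Iω₀ = (-0.0143, -0.0308, -0.0273)
applied torque τ = (-0.1400, -0.0600, -0.0500)

τ = (-0.1400, -0.0600, -0.0500)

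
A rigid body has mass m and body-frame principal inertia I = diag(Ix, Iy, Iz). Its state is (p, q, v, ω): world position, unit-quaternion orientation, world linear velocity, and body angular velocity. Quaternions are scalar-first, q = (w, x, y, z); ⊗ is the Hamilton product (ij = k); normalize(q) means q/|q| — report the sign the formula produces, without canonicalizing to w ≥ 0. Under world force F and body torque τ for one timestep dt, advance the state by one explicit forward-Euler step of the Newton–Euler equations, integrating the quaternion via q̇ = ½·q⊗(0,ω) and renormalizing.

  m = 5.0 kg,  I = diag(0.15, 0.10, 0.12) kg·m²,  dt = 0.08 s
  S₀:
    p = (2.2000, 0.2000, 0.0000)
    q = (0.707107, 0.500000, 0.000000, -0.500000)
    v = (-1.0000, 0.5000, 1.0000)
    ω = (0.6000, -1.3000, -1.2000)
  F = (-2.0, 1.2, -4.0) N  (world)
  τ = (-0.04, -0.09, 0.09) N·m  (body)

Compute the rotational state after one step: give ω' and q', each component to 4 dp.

gyro term ω×Iω = (0.0312, -0.0216, 0.0390)
angular accel α = (-0.4747, -0.6840, 0.4250)
new body rate ω' = (0.5620, -1.3547, -1.1660)
Hamilton product q⊗(0,ω) = (-0.9000000, -0.2257358, -0.6192391, -1.4985284)
q' = normalize(q + ½dt·q⊗(0,ω)) = (0.6692, 0.4896, -0.0247, -0.5584)

ω' = (0.5620, -1.3547, -1.1660)
q' = (0.6692, 0.4896, -0.0247, -0.5584)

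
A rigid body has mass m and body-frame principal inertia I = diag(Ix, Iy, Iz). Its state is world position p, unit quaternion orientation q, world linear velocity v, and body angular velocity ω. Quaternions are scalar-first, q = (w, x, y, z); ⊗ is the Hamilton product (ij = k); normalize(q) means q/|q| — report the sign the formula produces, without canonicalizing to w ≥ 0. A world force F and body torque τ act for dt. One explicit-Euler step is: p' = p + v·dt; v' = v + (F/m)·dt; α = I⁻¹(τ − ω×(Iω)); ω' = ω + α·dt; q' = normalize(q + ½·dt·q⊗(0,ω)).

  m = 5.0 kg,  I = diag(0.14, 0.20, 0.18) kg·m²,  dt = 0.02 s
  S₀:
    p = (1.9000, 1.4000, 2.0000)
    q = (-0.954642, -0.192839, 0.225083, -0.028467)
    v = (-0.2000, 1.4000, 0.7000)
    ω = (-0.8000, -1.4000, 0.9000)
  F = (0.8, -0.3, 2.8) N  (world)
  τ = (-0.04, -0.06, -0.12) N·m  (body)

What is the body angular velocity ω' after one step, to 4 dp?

ω' = (-0.8093, -1.4089, 0.8792)

gyro term ω×Iω = (0.0252, 0.0288, 0.0672)
angular accel α = (-0.4657, -0.4440, -1.0400)
new body rate ω' = (-0.8093, -1.4089, 0.8792)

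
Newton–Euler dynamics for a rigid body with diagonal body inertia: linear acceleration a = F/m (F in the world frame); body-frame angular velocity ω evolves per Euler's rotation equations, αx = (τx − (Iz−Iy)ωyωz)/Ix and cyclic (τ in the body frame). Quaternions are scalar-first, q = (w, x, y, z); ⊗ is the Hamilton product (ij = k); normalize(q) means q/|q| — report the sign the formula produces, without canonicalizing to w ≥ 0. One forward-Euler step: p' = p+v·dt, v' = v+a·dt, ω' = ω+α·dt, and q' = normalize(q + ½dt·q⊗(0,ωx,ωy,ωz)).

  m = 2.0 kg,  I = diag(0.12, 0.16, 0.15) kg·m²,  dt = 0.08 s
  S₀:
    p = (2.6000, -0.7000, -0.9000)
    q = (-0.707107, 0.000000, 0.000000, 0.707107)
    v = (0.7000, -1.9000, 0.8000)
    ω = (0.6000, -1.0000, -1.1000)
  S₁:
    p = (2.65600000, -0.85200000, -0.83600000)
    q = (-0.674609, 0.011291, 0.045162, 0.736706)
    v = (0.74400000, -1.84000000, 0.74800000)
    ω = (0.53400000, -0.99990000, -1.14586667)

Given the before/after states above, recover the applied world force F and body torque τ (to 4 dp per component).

Δv = v₁−v₀ = (0.04400000, 0.06000000, -0.05200000)
applied force F = (1.1000, 1.5000, -1.3000)
rate change Δω = (-0.06600000, 0.00010000, -0.04586667)
precession coupling = (-0.0110, 0.0198, -0.0240)
τ = I·(Δω/dt) + ω₀×(Iω₀) = (-0.1100, 0.0200, -0.1100)

F = (1.1000, 1.5000, -1.3000)
τ = (-0.1100, 0.0200, -0.1100)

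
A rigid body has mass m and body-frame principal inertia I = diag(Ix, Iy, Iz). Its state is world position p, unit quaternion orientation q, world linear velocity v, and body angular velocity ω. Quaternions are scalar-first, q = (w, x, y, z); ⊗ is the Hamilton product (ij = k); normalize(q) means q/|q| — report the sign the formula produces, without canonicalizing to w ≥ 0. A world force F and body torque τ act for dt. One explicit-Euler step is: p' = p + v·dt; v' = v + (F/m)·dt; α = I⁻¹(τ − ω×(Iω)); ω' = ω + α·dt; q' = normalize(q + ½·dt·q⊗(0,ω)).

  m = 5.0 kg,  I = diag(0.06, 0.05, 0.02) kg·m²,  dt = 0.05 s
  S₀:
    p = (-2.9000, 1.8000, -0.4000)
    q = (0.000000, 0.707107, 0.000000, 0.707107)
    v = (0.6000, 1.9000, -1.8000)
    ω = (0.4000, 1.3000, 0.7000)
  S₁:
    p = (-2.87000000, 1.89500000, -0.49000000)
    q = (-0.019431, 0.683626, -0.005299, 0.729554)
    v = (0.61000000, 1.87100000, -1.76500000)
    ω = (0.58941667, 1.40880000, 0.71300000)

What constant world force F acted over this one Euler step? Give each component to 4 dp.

Δv = v₁−v₀ = (0.01000000, -0.02900000, 0.03500000)
applied force F = (1.0000, -2.9000, 3.5000)

F = (1.0000, -2.9000, 3.5000)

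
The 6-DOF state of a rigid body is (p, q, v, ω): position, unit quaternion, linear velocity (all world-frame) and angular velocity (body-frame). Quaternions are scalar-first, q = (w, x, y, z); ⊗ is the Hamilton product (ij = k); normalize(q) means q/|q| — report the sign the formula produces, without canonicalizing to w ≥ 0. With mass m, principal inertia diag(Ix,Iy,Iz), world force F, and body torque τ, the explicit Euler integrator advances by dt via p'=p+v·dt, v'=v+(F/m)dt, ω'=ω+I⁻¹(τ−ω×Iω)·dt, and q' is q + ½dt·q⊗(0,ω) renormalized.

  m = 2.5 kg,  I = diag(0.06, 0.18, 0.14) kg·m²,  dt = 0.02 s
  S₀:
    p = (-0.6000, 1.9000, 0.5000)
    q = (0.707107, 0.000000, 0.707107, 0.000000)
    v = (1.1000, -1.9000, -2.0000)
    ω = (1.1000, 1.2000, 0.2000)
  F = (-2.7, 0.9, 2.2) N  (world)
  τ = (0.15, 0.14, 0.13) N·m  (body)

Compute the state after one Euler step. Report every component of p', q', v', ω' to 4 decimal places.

a = (-1.0800, 0.3600, 0.8800)
p' = p + v·dt = (-0.5780, 1.8620, 0.4600)
v' = v + a·dt = (1.0784, -1.8928, -1.9824)
angular accel α = (2.6600, 0.8756, -0.2029)
new body rate ω' = (1.1532, 1.2175, 0.1959)
Hamilton product q⊗(0,ω) = (-0.8485284, 0.9192391, 0.8485284, -0.6363963)
q + ½dt·q⊗(0,ω), renormalized = (0.6985, 0.0092, 0.7155, -0.0064)

p' = (-0.5780, 1.8620, 0.4600)
q' = (0.6985, 0.0092, 0.7155, -0.0064)
v' = (1.0784, -1.8928, -1.9824)
ω' = (1.1532, 1.2175, 0.1959)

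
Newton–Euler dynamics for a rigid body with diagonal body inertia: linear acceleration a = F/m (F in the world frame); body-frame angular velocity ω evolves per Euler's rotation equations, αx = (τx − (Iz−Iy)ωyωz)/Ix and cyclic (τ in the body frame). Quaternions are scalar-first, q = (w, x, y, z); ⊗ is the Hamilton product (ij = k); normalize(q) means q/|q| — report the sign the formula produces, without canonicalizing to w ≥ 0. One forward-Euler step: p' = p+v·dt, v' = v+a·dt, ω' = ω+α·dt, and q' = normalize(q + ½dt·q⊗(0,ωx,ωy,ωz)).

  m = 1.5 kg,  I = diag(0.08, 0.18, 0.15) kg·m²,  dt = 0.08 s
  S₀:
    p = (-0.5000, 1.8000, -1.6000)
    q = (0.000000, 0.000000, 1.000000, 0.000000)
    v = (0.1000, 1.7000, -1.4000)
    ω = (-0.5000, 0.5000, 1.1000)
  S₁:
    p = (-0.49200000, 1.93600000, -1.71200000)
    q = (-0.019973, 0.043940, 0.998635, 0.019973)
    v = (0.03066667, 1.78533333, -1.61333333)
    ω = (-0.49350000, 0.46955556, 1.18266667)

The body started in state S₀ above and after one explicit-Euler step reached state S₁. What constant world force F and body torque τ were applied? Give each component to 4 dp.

F = (-1.3000, 1.6000, -4.0000)
τ = (-0.0100, -0.0300, 0.1300)

ω₁ − ω₀ = (0.00650000, -0.03044444, 0.08266667)
precession coupling = (-0.0165, 0.0385, -0.0250)
I·α + gyro = (-0.0100, -0.0300, 0.1300)
v₁ − v₀ = (-0.06933333, 0.08533333, -0.21333333)
m·(v₁−v₀)/dt = (-1.3000, 1.6000, -4.0000)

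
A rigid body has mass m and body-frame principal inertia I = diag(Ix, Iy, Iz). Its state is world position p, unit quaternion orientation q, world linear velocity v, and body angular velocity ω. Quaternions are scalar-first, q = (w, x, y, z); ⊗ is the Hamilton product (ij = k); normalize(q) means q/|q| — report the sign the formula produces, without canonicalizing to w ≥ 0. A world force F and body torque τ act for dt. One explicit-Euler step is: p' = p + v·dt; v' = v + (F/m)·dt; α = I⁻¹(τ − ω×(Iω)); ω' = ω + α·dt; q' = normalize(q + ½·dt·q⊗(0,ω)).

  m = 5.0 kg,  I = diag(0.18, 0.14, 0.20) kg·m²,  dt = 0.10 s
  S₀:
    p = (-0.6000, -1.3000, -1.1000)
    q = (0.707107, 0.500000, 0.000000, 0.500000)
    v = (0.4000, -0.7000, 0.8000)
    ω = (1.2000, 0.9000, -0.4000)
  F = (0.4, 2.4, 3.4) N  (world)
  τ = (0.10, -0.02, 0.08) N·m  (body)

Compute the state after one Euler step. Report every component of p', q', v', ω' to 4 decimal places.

a = F/m = (0.0800, 0.4800, 0.6800)
p + v·dt = (-0.5600, -1.3700, -1.0200)
v + (F/m)dt = (0.4080, -0.6520, 0.8680)
ω×(Iω) gyroscopic = (-0.0216, 0.0096, -0.0432)
angular accel α = (0.6756, -0.2114, 0.6160)
ω + α·dt = (1.2676, 0.8789, -0.3384)
2q̇ = q⊗(0,ω) = (-0.4000000, 0.3985284, 1.4363963, 0.1671572)
q + ½dt·q⊗(0,ω), renormalized = (0.6850, 0.5184, 0.0716, 0.5068)

p' = (-0.5600, -1.3700, -1.0200)
q' = (0.6850, 0.5184, 0.0716, 0.5068)
v' = (0.4080, -0.6520, 0.8680)
ω' = (1.2676, 0.8789, -0.3384)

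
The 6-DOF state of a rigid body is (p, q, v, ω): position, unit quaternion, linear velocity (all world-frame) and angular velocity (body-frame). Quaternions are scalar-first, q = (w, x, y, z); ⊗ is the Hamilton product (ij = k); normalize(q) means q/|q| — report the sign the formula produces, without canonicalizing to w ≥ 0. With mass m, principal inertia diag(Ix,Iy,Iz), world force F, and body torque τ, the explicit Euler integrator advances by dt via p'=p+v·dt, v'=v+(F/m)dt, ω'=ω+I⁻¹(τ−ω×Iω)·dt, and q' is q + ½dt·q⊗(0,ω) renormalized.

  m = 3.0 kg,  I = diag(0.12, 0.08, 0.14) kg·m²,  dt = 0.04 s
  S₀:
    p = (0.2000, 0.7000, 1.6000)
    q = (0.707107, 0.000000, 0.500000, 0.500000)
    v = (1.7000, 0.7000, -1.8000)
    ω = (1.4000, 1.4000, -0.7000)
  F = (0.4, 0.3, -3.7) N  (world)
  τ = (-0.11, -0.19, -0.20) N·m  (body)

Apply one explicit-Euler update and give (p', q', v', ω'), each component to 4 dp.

linear accel F/m = (0.1333, 0.1000, -1.2333)
p' = p + v·dt = (0.2680, 0.7280, 1.5280)
v' = v + a·dt = (1.7053, 0.7040, -1.8493)
ω×(Iω) gyroscopic = (-0.0588, 0.0196, -0.0784)
angular accel α = (-0.4267, -2.6200, -0.8686)
new body rate ω' = (1.3829, 1.2952, -0.7347)
2q̇ = q⊗(0,ω) = (-0.3500000, -0.0600502, 1.6899498, -1.1949749)
q + ½dt·q⊗(0,ω), renormalized = (0.6995, -0.0012, 0.5333, 0.4757)

p' = (0.2680, 0.7280, 1.5280)
q' = (0.6995, -0.0012, 0.5333, 0.4757)
v' = (1.7053, 0.7040, -1.8493)
ω' = (1.3829, 1.2952, -0.7347)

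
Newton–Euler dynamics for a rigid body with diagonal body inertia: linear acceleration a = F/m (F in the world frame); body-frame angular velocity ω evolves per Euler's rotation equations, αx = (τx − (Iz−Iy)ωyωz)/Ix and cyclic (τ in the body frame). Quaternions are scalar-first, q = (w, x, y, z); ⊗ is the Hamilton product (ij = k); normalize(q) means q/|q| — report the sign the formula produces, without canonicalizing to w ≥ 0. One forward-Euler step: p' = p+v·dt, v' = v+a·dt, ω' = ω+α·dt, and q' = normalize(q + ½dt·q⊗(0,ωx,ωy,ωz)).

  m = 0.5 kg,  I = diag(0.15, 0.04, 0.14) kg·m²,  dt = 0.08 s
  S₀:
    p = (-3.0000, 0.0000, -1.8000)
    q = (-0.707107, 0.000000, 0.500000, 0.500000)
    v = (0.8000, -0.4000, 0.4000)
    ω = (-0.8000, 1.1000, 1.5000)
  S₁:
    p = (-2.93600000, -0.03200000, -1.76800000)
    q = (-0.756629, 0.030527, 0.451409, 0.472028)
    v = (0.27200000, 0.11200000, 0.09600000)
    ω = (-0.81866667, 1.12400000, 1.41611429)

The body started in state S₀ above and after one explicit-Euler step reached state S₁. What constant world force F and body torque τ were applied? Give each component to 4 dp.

Δω = ω₁−ω₀ = (-0.01866667, 0.02400000, -0.08388571)
precession coupling = (0.1650, -0.0120, 0.0968)
I·α + gyro = (0.1300, 0.0000, -0.0500)
Δv = v₁−v₀ = (-0.52800000, 0.51200000, -0.30400000)
m·(v₁−v₀)/dt = (-3.3000, 3.2000, -1.9000)

F = (-3.3000, 3.2000, -1.9000)
τ = (0.1300, 0.0000, -0.0500)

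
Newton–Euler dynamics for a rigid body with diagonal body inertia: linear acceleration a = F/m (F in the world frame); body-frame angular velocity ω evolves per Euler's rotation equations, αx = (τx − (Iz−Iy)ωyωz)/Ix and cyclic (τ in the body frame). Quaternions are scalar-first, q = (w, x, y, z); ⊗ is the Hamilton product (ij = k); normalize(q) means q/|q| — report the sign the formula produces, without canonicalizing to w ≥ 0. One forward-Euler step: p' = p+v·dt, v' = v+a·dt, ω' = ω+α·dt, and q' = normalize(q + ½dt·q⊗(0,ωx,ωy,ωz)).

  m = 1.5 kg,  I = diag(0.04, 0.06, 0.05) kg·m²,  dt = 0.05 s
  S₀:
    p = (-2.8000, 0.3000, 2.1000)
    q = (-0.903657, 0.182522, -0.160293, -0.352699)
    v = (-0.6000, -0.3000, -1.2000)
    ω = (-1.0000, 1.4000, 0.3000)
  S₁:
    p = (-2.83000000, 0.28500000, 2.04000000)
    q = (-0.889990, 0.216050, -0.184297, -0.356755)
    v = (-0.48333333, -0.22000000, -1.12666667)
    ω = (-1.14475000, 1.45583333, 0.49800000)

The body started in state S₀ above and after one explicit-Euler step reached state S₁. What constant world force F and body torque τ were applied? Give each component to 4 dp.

F = (3.5000, 2.4000, 2.2000)
τ = (-0.1200, 0.0700, 0.1700)

rate change Δω = (-0.14475000, 0.05583333, 0.19800000)
ω₀×(Iω₀) = (-0.0042, 0.0030, -0.0280)
applied torque τ = (-0.1200, 0.0700, 0.1700)
v₁ − v₀ = (0.11666667, 0.08000000, 0.07333333)
m·(v₁−v₀)/dt = (3.5000, 2.4000, 2.2000)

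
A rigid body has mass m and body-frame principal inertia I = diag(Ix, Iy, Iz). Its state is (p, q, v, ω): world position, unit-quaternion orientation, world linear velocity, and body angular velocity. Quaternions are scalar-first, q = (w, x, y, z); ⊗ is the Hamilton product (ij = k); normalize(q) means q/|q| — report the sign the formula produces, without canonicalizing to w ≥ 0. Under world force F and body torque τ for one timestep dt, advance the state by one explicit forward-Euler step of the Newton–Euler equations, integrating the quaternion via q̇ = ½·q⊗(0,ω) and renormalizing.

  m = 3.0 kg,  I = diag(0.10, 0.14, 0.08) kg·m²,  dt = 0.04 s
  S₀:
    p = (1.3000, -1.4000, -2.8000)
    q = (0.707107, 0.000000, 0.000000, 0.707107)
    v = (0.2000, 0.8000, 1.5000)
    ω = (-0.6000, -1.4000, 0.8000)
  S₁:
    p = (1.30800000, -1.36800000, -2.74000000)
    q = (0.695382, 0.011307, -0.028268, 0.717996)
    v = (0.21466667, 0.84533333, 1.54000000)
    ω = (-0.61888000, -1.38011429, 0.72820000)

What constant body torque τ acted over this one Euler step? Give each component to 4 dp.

τ = (0.0200, 0.0600, -0.1100)

rate change Δω = (-0.01888000, 0.01988571, -0.07180000)
I·α + gyro = (0.0200, 0.0600, -0.1100)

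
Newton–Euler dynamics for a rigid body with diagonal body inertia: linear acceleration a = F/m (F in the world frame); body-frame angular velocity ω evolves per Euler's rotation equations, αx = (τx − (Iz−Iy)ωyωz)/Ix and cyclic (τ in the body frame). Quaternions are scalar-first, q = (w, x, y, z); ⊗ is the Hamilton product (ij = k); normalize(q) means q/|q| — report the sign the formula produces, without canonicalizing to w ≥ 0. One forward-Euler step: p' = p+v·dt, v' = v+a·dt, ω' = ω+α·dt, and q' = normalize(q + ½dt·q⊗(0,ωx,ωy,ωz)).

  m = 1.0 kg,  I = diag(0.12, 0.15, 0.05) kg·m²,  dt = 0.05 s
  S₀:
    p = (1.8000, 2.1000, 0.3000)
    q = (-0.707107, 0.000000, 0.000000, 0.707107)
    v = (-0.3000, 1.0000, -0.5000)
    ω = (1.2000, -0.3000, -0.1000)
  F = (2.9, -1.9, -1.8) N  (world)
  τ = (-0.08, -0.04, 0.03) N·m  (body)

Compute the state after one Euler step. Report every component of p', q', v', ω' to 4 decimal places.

p' = (1.7850, 2.1500, 0.2750)
q' = (-0.7050, -0.0159, 0.0265, 0.7085)
v' = (-0.1550, 0.9050, -0.5900)
ω' = (1.1679, -0.3105, -0.0592)

a = F/m = (2.9000, -1.9000, -1.8000)
new position p' = (1.7850, 2.1500, 0.2750)
new velocity v' = (-0.1550, 0.9050, -0.5900)
α = I⁻¹(τ − ω×Iω) = (-0.6417, -0.2107, 0.8160)
ω + α·dt = (1.1679, -0.3105, -0.0592)
q⊗(0,ω) = (0.0707107, -0.6363963, 1.0606605, 0.0707107)
updated quaternion q' = (-0.7050, -0.0159, 0.0265, 0.7085)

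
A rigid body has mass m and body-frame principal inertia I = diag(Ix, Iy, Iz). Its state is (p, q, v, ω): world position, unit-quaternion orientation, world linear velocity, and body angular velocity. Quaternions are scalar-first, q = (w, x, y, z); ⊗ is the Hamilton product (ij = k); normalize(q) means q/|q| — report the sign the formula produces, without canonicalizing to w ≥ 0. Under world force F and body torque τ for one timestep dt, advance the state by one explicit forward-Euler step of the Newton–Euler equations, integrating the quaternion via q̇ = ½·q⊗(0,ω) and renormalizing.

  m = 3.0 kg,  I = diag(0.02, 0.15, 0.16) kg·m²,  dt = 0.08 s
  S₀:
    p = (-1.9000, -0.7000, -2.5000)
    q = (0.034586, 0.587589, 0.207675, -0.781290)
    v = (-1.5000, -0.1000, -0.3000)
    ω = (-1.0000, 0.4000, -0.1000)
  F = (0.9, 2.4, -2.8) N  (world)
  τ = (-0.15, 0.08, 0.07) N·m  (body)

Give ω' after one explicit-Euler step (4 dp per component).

precession coupling ω×(Iω) = (-0.0004, -0.0140, -0.0520)
α = I⁻¹(τ − ω×Iω) = (-7.4800, 0.6267, 0.7625)
ω + α·dt = (-1.5984, 0.4501, -0.0390)

ω' = (-1.5984, 0.4501, -0.0390)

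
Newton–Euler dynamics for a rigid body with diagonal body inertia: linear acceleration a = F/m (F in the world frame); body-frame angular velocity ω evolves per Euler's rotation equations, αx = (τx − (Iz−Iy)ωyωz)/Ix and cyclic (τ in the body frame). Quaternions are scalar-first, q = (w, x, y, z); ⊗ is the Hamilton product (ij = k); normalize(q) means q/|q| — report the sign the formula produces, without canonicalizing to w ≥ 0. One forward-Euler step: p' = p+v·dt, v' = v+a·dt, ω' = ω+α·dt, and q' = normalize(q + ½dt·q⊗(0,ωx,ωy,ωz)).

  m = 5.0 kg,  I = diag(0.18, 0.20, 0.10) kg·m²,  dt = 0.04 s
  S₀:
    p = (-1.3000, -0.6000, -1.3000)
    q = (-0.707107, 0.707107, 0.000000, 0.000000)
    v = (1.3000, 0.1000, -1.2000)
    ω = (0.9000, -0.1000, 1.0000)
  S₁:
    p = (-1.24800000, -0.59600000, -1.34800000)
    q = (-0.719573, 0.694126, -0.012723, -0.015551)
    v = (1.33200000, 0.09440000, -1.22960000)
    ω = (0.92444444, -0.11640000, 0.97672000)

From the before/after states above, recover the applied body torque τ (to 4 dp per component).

τ = (0.1200, -0.0100, -0.0600)

Δω = ω₁−ω₀ = (0.02444444, -0.01640000, -0.02328000)
precession coupling = (0.0100, 0.0720, -0.0018)
τ = I·(Δω/dt) + ω₀×(Iω₀) = (0.1200, -0.0100, -0.0600)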